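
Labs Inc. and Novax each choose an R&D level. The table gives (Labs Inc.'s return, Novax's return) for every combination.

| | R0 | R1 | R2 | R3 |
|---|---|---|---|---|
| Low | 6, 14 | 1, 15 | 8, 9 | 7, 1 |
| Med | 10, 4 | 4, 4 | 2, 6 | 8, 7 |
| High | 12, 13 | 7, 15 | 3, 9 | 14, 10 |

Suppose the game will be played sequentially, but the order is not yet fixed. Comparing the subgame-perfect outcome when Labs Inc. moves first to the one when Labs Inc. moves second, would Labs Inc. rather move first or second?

If Labs Inc. leads: Novax's best replies are Low→R1, Med→R3, High→R1; Labs Inc.'s induced payoffs 1, 8, 7; outcome (Med, R3), payoffs (8, 7).
If Novax leads: Labs Inc.'s best replies are R0→High, R1→High, R2→Low, R3→High; Novax's induced payoffs 13, 15, 9, 10; outcome (High, R1), payoffs (7, 15).
Labs Inc. gets 8 moving first and 7 moving second, so Labs Inc. prefers to move first.

first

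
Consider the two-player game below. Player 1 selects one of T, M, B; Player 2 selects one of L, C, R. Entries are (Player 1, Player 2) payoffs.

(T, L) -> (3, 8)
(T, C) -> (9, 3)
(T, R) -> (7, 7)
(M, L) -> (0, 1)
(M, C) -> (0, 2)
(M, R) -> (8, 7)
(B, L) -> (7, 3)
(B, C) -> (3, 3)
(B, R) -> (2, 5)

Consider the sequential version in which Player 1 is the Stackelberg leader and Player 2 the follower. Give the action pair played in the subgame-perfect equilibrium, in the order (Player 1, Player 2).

(M, R)

Work backward from Player 2's decision.
- T: BR = L, leader payoff 3.
- M: BR = R, leader payoff 8.
- B: BR = R, leader payoff 2.
Among 3, 8, 2, the best is 8 at M. Subgame-perfect outcome: (M, R) with payoffs (8, 7).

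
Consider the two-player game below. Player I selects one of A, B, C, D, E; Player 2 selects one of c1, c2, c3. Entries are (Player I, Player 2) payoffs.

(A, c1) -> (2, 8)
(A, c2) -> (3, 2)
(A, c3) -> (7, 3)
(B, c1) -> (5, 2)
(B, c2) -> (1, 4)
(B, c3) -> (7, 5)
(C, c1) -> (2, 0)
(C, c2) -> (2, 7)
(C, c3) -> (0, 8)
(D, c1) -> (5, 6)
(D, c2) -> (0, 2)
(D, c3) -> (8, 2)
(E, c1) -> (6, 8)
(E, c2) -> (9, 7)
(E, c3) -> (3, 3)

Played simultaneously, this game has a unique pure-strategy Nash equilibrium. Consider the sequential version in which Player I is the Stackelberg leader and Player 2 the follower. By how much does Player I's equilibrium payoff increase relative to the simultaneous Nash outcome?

Player 2 best-responds to each possible Player I move:
- A → Player 2 plays c1 (best of 8, 2, 3); Player I gets 2.
- B → Player 2 plays c3 (best of 2, 4, 5); Player I gets 7.
- C → Player 2 plays c3 (best of 0, 7, 8); Player I gets 0.
- D → Player 2 plays c1 (best of 6, 2, 2); Player I gets 5.
- E → Player 2 plays c1 (best of 8, 7, 3); Player I gets 6.
Maximizing over 2, 7, 0, 5, 6, Player I chooses B. Subgame-perfect outcome: (B, c3) with payoffs (7, 5).
For the simultaneous game, intersect best replies.
Player I's best replies: c1→E; c2→E; c3→D.
Player 2's best replies: A→c1; B→c3; C→c3; D→c1; E→c1.
The unique mutual best reply is (E, c1), giving (6, 8).
Player I's commitment gain: 7 − 6 = 1.

1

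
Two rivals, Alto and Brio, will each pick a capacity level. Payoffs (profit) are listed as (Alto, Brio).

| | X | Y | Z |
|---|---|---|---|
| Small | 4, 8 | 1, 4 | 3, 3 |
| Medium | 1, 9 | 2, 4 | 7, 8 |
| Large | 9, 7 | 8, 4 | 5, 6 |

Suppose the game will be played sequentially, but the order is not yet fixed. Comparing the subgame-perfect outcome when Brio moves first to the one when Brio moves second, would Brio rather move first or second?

If Alto leads: Brio's best replies are Small→X, Medium→X, Large→X; Alto's induced payoffs 4, 1, 9; outcome (Large, X), payoffs (9, 7).
If Brio leads: Alto's best replies are X→Large, Y→Large, Z→Medium; Brio's induced payoffs 7, 4, 8; outcome (Medium, Z), payoffs (7, 8).
Brio gets 8 moving first and 7 moving second, so Brio prefers to move first.

first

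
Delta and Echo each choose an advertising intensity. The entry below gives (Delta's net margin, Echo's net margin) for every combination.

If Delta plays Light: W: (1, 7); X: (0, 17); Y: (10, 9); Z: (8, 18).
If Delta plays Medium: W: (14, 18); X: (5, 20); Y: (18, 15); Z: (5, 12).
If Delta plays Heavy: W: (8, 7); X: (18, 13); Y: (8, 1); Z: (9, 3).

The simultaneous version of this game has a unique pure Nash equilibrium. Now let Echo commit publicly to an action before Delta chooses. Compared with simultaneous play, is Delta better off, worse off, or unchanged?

worse off

Solve by backward induction (Echo leads).
- W → Delta plays Medium (best of 1, 14, 8); Echo gets 18.
- X → Delta plays Heavy (best of 0, 5, 18); Echo gets 13.
- Y → Delta plays Medium (best of 10, 18, 8); Echo gets 15.
- Z → Delta plays Heavy (best of 8, 5, 9); Echo gets 3.
Echo's induced payoffs are 18, 13, 15, 3, so Echo commits to W. Subgame-perfect outcome: (Medium, W) with payoffs (14, 18).
Now find the simultaneous Nash equilibrium.
Delta's best replies: W→Medium; X→Heavy; Y→Medium; Z→Heavy.
Echo's best replies: Light→Z; Medium→X; Heavy→X.
Only (Heavy, X) has each player best-responding; Nash payoffs (18, 13).
Delta earns 14 sequentially versus 18 at the Nash outcome: worse off.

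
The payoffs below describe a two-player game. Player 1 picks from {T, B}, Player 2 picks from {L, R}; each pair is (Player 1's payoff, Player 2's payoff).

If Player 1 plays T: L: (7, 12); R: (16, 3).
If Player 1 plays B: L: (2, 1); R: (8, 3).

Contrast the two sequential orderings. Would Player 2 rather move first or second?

first

If Player 1 leads: Player 2's best replies are T→L, B→R; Player 1's induced payoffs 7, 8; outcome (B, R), payoffs (8, 3).
If Player 2 leads: Player 1's best replies are L→T, R→T; Player 2's induced payoffs 12, 3; outcome (T, L), payoffs (7, 12).
Player 2 gets 12 moving first and 3 moving second, so Player 2 prefers to move first.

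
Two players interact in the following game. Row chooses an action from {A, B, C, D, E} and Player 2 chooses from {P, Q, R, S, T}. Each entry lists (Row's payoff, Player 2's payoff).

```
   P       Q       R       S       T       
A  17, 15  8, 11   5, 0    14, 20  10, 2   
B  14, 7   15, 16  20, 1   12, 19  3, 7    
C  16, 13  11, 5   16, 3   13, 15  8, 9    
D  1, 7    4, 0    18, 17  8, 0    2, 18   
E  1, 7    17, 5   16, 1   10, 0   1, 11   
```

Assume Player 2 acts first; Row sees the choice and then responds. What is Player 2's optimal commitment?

S

Backward induction with Player 2 moving first.
- P → Row plays A (best of 17, 14, 16, 1, 1); Player 2 gets 15.
- Q → Row plays E (best of 8, 15, 11, 4, 17); Player 2 gets 5.
- R → Row plays B (best of 5, 20, 16, 18, 16); Player 2 gets 1.
- S → Row plays A (best of 14, 12, 13, 8, 10); Player 2 gets 20.
- T → Row plays A (best of 10, 3, 8, 2, 1); Player 2 gets 2.
Player 2's induced payoffs are 15, 5, 1, 20, 2, so Player 2 commits to S. Subgame-perfect outcome: (A, S) with payoffs (14, 20).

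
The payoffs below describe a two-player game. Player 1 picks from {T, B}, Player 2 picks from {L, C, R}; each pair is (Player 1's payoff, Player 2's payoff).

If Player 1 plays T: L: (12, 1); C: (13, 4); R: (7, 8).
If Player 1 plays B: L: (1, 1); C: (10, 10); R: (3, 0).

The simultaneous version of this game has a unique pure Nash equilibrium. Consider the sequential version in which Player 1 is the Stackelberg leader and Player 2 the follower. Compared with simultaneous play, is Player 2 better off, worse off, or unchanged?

Solve by backward induction (Player 1 leads).
- T → Player 2 plays R (best of 1, 4, 8); Player 1 gets 7.
- B → Player 2 plays C (best of 1, 10, 0); Player 1 gets 10.
Player 1's induced payoffs are 7, 10, so Player 1 commits to B. Subgame-perfect outcome: (B, C) with payoffs (10, 10).
For the simultaneous game, intersect best replies.
Player 1's best replies: L→T; C→T; R→T.
Player 2's best replies: T→R; B→C.
Only (T, R) has each player best-responding; Nash payoffs (7, 8).
Player 2 earns 10 sequentially versus 8 at the Nash outcome: better off.

better off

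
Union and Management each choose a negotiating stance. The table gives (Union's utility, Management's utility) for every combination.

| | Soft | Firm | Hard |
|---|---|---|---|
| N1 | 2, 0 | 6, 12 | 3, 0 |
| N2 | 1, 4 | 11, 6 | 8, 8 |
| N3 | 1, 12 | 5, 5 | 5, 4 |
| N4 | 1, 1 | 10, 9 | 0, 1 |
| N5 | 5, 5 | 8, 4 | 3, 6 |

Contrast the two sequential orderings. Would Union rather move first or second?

first

If Union leads: Management's best replies are N1→Firm, N2→Hard, N3→Soft, N4→Firm, N5→Hard; Union's induced payoffs 6, 8, 1, 10, 3; outcome (N4, Firm), payoffs (10, 9).
If Management leads: Union's best replies are Soft→N5, Firm→N2, Hard→N2; Management's induced payoffs 5, 6, 8; outcome (N2, Hard), payoffs (8, 8).
Union gets 10 moving first and 8 moving second, so Union prefers to move first.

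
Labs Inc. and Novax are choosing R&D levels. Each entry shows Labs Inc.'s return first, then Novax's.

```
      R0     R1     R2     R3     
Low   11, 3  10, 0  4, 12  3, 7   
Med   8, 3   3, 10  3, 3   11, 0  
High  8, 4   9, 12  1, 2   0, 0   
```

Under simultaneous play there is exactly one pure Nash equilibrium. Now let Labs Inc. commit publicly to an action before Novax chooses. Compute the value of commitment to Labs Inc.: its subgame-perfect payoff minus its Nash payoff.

5

Solve by backward induction (Labs Inc. leads).
- Low: Novax compares 3, 0, 12, 7 and picks R2; Labs Inc. would get 4.
- Med: Novax compares 3, 10, 3, 0 and picks R1; Labs Inc. would get 3.
- High: Novax compares 4, 12, 2, 0 and picks R1; Labs Inc. would get 9.
Maximizing over 4, 3, 9, Labs Inc. chooses High. Subgame-perfect outcome: (High, R1) with payoffs (9, 12).
Now find the simultaneous Nash equilibrium.
Labs Inc.'s best replies: R0→Low; R1→Low; R2→Low; R3→Med.
Novax's best replies: Low→R2; Med→R1; High→R1.
The unique mutual best reply is (Low, R2), giving (4, 12).
Labs Inc.'s commitment gain: 9 − 4 = 5.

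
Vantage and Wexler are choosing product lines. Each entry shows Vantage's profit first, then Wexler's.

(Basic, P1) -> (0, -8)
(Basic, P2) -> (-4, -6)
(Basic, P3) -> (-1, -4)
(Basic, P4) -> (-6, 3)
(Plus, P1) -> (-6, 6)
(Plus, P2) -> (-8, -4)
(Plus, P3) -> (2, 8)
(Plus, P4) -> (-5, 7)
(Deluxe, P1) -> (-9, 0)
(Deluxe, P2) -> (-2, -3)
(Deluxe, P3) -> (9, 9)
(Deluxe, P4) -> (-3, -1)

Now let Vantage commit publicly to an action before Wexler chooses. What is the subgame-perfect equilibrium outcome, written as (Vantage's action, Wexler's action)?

Work backward from Wexler's decision.
- Basic: BR = P4, leader payoff -6.
- Plus: BR = P3, leader payoff 2.
- Deluxe: BR = P3, leader payoff 9.
Among -6, 2, 9, the best is 9 at Deluxe. Subgame-perfect outcome: (Deluxe, P3) with payoffs (9, 9).

(Deluxe, P3)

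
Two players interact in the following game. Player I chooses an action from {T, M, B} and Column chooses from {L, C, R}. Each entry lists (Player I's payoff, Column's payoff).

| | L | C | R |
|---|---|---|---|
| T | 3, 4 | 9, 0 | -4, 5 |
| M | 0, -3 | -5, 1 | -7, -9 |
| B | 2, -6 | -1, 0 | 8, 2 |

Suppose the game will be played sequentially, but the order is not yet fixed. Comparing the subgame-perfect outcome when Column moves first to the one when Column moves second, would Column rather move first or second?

first

If Player I leads: Column's best replies are T→R, M→C, B→R; Player I's induced payoffs -4, -5, 8; outcome (B, R), payoffs (8, 2).
If Column leads: Player I's best replies are L→T, C→T, R→B; Column's induced payoffs 4, 0, 2; outcome (T, L), payoffs (3, 4).
Column gets 4 moving first and 2 moving second, so Column prefers to move first.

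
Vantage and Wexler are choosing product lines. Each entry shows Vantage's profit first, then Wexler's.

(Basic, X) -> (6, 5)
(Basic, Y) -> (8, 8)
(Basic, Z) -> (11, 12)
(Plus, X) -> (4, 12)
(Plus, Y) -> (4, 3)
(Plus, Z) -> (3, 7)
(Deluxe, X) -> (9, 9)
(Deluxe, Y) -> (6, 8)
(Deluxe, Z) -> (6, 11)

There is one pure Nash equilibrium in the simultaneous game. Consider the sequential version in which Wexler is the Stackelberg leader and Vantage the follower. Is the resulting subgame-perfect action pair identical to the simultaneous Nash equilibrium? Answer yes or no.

yes

Work backward from Vantage's decision.
- X → Vantage plays Deluxe (best of 6, 4, 9); Wexler gets 9.
- Y → Vantage plays Basic (best of 8, 4, 6); Wexler gets 8.
- Z → Vantage plays Basic (best of 11, 3, 6); Wexler gets 12.
Among 9, 8, 12, the best is 12 at Z. Subgame-perfect outcome: (Basic, Z) with payoffs (11, 12).
Under simultaneous play:
Vantage's best replies: X→Deluxe; Y→Basic; Z→Basic.
Wexler's best replies: Basic→Z; Plus→X; Deluxe→Z.
The unique mutual best reply is (Basic, Z), giving (11, 12).
Sequential outcome (Basic, Z) coincides with the Nash profile (Basic, Z).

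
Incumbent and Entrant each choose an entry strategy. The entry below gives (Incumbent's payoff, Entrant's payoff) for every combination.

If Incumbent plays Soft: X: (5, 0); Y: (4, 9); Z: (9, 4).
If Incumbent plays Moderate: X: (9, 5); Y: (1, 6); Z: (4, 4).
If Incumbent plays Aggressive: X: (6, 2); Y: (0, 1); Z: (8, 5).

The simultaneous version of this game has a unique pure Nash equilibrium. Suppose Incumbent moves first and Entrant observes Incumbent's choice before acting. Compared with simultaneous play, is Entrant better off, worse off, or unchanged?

worse off

Work backward from Entrant's decision.
- Soft: Entrant compares 0, 9, 4 and picks Y; Incumbent would get 4.
- Moderate: Entrant compares 5, 6, 4 and picks Y; Incumbent would get 1.
- Aggressive: Entrant compares 2, 1, 5 and picks Z; Incumbent would get 8.
Maximizing over 4, 1, 8, Incumbent chooses Aggressive. Subgame-perfect outcome: (Aggressive, Z) with payoffs (8, 5).
Under simultaneous play:
Incumbent's best replies: X→Moderate; Y→Soft; Z→Soft.
Entrant's best replies: Soft→Y; Moderate→Y; Aggressive→Z.
The unique mutual best reply is (Soft, Y), giving (4, 9).
Entrant earns 5 sequentially versus 9 at the Nash outcome: worse off.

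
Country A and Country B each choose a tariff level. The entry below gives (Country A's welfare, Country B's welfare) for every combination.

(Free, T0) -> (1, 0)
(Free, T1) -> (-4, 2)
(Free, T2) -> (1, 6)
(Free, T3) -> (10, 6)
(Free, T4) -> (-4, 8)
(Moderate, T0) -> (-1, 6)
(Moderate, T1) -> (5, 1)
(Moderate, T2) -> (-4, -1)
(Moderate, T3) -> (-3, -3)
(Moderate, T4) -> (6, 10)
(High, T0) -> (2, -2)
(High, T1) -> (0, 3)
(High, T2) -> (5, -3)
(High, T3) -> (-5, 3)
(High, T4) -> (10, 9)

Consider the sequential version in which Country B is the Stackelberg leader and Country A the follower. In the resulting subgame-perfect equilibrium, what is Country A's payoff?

Work backward from Country A's decision.
- T0: BR = High, leader payoff -2.
- T1: BR = Moderate, leader payoff 1.
- T2: BR = High, leader payoff -3.
- T3: BR = Free, leader payoff 6.
- T4: BR = High, leader payoff 9.
Country B's induced payoffs are -2, 1, -3, 6, 9, so Country B commits to T4. Subgame-perfect outcome: (High, T4) with payoffs (10, 9).

10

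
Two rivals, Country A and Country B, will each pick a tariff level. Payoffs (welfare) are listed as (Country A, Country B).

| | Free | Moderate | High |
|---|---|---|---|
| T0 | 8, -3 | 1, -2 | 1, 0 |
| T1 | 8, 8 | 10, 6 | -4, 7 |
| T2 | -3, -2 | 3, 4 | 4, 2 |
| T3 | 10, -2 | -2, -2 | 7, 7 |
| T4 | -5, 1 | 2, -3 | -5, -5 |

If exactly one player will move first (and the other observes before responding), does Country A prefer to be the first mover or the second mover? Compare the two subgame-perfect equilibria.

If Country A leads: Country B's best replies are T0→High, T1→Free, T2→Moderate, T3→High, T4→Free; Country A's induced payoffs 1, 8, 3, 7, -5; outcome (T1, Free), payoffs (8, 8).
If Country B leads: Country A's best replies are Free→T3, Moderate→T1, High→T3; Country B's induced payoffs -2, 6, 7; outcome (T3, High), payoffs (7, 7).
Country A gets 8 moving first and 7 moving second, so Country A prefers to move first.

first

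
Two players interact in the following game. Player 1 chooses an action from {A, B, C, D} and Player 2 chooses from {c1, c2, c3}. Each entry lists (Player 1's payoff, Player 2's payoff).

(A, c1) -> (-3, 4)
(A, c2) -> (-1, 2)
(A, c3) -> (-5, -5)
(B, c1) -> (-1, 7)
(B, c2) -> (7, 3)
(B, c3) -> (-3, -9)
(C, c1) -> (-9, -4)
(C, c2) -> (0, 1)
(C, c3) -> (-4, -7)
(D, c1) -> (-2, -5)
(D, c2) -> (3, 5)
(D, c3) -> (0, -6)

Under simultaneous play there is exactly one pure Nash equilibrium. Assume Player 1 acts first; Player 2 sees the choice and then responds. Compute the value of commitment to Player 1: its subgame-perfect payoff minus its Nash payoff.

4

Backward induction with Player 1 moving first.
- A: Player 2 compares 4, 2, -5 and picks c1; Player 1 would get -3.
- B: Player 2 compares 7, 3, -9 and picks c1; Player 1 would get -1.
- C: Player 2 compares -4, 1, -7 and picks c2; Player 1 would get 0.
- D: Player 2 compares -5, 5, -6 and picks c2; Player 1 would get 3.
Player 1's induced payoffs are -3, -1, 0, 3, so Player 1 commits to D. Subgame-perfect outcome: (D, c2) with payoffs (3, 5).
Now find the simultaneous Nash equilibrium.
Player 1's best replies: c1→B; c2→B; c3→D.
Player 2's best replies: A→c1; B→c1; C→c2; D→c2.
The unique mutual best reply is (B, c1), giving (-1, 7).
Player 1's commitment gain: 3 − -1 = 4.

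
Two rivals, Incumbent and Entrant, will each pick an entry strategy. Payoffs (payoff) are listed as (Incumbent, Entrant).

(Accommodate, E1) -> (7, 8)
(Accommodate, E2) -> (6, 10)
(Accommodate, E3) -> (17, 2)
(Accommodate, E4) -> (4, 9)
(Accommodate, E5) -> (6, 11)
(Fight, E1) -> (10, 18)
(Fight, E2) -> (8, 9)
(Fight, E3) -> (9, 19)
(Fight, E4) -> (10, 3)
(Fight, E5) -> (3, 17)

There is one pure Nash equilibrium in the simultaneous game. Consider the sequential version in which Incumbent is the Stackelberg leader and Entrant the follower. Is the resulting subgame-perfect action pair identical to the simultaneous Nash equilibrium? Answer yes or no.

no

Backward induction with Incumbent moving first.
- Accommodate: BR = E5, leader payoff 6.
- Fight: BR = E3, leader payoff 9.
Among 6, 9, the best is 9 at Fight. Subgame-perfect outcome: (Fight, E3) with payoffs (9, 19).
Under simultaneous play:
Incumbent's best replies: E1→Fight; E2→Fight; E3→Accommodate; E4→Fight; E5→Accommodate.
Entrant's best replies: Accommodate→E5; Fight→E3.
The unique mutual best reply is (Accommodate, E5), giving (6, 11).
Sequential outcome (Fight, E3) differs from the Nash profile (Accommodate, E5).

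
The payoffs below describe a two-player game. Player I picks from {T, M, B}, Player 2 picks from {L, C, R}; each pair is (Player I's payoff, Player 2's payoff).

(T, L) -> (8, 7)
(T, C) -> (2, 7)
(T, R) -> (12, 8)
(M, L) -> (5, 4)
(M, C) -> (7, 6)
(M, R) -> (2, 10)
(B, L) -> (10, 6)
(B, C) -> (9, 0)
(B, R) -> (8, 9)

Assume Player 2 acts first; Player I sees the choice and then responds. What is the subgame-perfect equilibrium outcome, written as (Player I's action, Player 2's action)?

(T, R)

Backward induction with Player 2 moving first.
- L → Player I plays B (best of 8, 5, 10); Player 2 gets 6.
- C → Player I plays B (best of 2, 7, 9); Player 2 gets 0.
- R → Player I plays T (best of 12, 2, 8); Player 2 gets 8.
Player 2's induced payoffs are 6, 0, 8, so Player 2 commits to R. Subgame-perfect outcome: (T, R) with payoffs (12, 8).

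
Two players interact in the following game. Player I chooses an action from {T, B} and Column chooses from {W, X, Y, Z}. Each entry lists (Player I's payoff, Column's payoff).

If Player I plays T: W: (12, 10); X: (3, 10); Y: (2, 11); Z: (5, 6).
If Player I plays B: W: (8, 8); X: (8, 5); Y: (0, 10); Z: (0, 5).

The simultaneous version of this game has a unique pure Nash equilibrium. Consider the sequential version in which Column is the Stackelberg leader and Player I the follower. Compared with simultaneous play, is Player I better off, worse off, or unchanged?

Work backward from Player I's decision.
- W: BR = T, leader payoff 10.
- X: BR = B, leader payoff 5.
- Y: BR = T, leader payoff 11.
- Z: BR = T, leader payoff 6.
Column's induced payoffs are 10, 5, 11, 6, so Column commits to Y. Subgame-perfect outcome: (T, Y) with payoffs (2, 11).
Now find the simultaneous Nash equilibrium.
Player I's best replies: W→T; X→B; Y→T; Z→T.
Column's best replies: T→Y; B→Y.
The unique mutual best reply is (T, Y), giving (2, 11).
Player I earns 2 sequentially versus 2 at the Nash outcome: unchanged.

unchanged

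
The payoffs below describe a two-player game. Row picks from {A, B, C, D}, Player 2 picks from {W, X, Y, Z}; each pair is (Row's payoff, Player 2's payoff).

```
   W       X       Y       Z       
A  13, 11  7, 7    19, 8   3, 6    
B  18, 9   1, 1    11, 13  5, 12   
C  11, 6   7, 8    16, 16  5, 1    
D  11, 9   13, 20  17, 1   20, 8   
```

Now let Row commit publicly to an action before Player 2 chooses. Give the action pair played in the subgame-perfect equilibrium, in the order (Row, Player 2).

(C, Y)

Backward induction with Row moving first.
- A → Player 2 plays W (best of 11, 7, 8, 6); Row gets 13.
- B → Player 2 plays Y (best of 9, 1, 13, 12); Row gets 11.
- C → Player 2 plays Y (best of 6, 8, 16, 1); Row gets 16.
- D → Player 2 plays X (best of 9, 20, 1, 8); Row gets 13.
Maximizing over 13, 11, 16, 13, Row chooses C. Subgame-perfect outcome: (C, Y) with payoffs (16, 16).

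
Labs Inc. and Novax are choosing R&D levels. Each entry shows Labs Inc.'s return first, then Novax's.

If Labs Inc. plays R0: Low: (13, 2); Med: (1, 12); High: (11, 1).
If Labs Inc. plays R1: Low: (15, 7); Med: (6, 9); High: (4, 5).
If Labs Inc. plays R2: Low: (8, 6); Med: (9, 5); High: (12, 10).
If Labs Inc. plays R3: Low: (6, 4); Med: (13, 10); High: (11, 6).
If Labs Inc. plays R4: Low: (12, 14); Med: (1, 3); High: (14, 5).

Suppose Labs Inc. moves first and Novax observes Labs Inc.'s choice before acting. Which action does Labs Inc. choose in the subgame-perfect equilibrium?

R3

Novax best-responds to each possible Labs Inc. move:
- R0: BR = Med, leader payoff 1.
- R1: BR = Med, leader payoff 6.
- R2: BR = High, leader payoff 12.
- R3: BR = Med, leader payoff 13.
- R4: BR = Low, leader payoff 12.
Maximizing over 1, 6, 12, 13, 12, Labs Inc. chooses R3. Subgame-perfect outcome: (R3, Med) with payoffs (13, 10).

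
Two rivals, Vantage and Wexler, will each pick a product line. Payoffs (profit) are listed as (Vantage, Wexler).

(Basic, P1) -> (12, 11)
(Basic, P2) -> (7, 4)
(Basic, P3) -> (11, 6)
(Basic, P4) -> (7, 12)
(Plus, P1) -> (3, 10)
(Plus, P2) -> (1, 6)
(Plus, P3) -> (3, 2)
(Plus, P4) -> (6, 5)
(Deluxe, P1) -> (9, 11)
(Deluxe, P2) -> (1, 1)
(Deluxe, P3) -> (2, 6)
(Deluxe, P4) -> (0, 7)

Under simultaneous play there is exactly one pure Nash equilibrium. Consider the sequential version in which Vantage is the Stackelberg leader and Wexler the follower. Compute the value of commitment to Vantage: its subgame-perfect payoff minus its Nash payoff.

Backward induction with Vantage moving first.
- Basic: BR = P4, leader payoff 7.
- Plus: BR = P1, leader payoff 3.
- Deluxe: BR = P1, leader payoff 9.
Among 7, 3, 9, the best is 9 at Deluxe. Subgame-perfect outcome: (Deluxe, P1) with payoffs (9, 11).
Under simultaneous play:
Vantage's best replies: P1→Basic; P2→Basic; P3→Basic; P4→Basic.
Wexler's best replies: Basic→P4; Plus→P1; Deluxe→P1.
Only (Basic, P4) has each player best-responding; Nash payoffs (7, 12).
Vantage's commitment gain: 9 − 7 = 2.

2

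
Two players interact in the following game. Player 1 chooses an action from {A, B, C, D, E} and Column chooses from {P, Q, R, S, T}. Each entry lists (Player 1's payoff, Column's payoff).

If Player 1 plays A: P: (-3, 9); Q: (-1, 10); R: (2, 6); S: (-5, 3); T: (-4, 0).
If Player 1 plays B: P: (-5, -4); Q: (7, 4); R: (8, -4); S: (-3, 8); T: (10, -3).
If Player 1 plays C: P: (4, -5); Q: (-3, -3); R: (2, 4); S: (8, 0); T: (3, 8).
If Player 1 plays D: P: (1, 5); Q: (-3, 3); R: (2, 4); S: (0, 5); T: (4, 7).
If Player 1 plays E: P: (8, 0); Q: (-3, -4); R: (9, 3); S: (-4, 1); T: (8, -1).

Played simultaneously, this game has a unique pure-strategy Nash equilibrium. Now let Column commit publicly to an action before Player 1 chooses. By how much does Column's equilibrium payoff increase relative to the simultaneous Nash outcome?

1

Work backward from Player 1's decision.
- P: BR = E, leader payoff 0.
- Q: BR = B, leader payoff 4.
- R: BR = E, leader payoff 3.
- S: BR = C, leader payoff 0.
- T: BR = B, leader payoff -3.
Maximizing over 0, 4, 3, 0, -3, Column chooses Q. Subgame-perfect outcome: (B, Q) with payoffs (7, 4).
Under simultaneous play:
Player 1's best replies: P→E; Q→B; R→E; S→C; T→B.
Column's best replies: A→Q; B→S; C→T; D→T; E→R.
The unique mutual best reply is (E, R), giving (9, 3).
Column's commitment gain: 4 − 3 = 1.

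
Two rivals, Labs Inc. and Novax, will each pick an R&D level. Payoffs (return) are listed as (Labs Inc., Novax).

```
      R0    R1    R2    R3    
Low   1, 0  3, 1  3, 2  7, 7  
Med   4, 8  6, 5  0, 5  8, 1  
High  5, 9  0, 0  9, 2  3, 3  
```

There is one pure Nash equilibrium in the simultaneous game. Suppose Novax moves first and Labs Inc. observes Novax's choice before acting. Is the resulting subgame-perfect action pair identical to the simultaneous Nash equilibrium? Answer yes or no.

yes

Labs Inc. best-responds to each possible Novax move:
- R0: BR = High, leader payoff 9.
- R1: BR = Med, leader payoff 5.
- R2: BR = High, leader payoff 2.
- R3: BR = Med, leader payoff 1.
Novax's induced payoffs are 9, 5, 2, 1, so Novax commits to R0. Subgame-perfect outcome: (High, R0) with payoffs (5, 9).
Now find the simultaneous Nash equilibrium.
Labs Inc.'s best replies: R0→High; R1→Med; R2→High; R3→Med.
Novax's best replies: Low→R3; Med→R0; High→R0.
The unique mutual best reply is (High, R0), giving (5, 9).
Sequential outcome (High, R0) coincides with the Nash profile (High, R0).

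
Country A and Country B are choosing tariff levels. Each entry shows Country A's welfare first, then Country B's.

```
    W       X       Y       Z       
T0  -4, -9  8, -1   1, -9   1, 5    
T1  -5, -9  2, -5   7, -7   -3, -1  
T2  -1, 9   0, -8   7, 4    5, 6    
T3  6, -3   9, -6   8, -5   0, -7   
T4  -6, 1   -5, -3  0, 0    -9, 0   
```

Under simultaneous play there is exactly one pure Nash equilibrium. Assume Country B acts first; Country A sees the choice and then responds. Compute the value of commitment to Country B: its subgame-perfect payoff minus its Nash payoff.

9

Solve by backward induction (Country B leads).
- W → Country A plays T3 (best of -4, -5, -1, 6, -6); Country B gets -3.
- X → Country A plays T3 (best of 8, 2, 0, 9, -5); Country B gets -6.
- Y → Country A plays T3 (best of 1, 7, 7, 8, 0); Country B gets -5.
- Z → Country A plays T2 (best of 1, -3, 5, 0, -9); Country B gets 6.
Country B's induced payoffs are -3, -6, -5, 6, so Country B commits to Z. Subgame-perfect outcome: (T2, Z) with payoffs (5, 6).
Now find the simultaneous Nash equilibrium.
Country A's best replies: W→T3; X→T3; Y→T3; Z→T2.
Country B's best replies: T0→Z; T1→Z; T2→W; T3→W; T4→W.
Only (T3, W) has each player best-responding; Nash payoffs (6, -3).
Country B's commitment gain: 6 − -3 = 9.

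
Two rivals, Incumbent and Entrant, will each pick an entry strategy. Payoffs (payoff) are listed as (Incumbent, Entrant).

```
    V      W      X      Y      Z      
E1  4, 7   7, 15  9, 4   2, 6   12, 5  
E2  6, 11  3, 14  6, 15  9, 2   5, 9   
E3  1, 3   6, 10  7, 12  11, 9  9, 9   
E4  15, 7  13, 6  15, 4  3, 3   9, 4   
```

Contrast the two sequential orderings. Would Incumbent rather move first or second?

If Incumbent leads: Entrant's best replies are E1→W, E2→X, E3→X, E4→V; Incumbent's induced payoffs 7, 6, 7, 15; outcome (E4, V), payoffs (15, 7).
If Entrant leads: Incumbent's best replies are V→E4, W→E4, X→E4, Y→E3, Z→E1; Entrant's induced payoffs 7, 6, 4, 9, 5; outcome (E3, Y), payoffs (11, 9).
Incumbent gets 15 moving first and 11 moving second, so Incumbent prefers to move first.

first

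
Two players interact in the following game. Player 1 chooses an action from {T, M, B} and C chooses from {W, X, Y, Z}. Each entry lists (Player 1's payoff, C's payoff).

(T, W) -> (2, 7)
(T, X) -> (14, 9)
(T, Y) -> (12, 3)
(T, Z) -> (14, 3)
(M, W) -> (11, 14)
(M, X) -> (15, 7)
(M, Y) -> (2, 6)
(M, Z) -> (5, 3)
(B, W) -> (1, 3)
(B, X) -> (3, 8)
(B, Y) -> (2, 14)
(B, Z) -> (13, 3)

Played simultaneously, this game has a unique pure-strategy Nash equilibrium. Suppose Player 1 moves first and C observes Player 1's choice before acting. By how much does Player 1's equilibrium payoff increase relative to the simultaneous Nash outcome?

3

C best-responds to each possible Player 1 move:
- T: BR = X, leader payoff 14.
- M: BR = W, leader payoff 11.
- B: BR = Y, leader payoff 2.
Maximizing over 14, 11, 2, Player 1 chooses T. Subgame-perfect outcome: (T, X) with payoffs (14, 9).
Under simultaneous play:
Player 1's best replies: W→M; X→M; Y→T; Z→T.
C's best replies: T→X; M→W; B→Y.
Only (M, W) has each player best-responding; Nash payoffs (11, 14).
Player 1's commitment gain: 14 − 11 = 3.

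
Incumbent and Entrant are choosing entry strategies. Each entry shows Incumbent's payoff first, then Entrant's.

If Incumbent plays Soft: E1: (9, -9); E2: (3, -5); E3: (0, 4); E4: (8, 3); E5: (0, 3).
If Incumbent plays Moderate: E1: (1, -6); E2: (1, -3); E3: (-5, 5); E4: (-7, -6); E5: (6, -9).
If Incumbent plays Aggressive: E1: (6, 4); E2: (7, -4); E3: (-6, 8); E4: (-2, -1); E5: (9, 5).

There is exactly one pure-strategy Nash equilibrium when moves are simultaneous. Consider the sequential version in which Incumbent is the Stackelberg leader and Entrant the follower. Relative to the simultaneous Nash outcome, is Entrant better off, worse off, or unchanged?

Solve by backward induction (Incumbent leads).
- Soft: BR = E3, leader payoff 0.
- Moderate: BR = E3, leader payoff -5.
- Aggressive: BR = E3, leader payoff -6.
Among 0, -5, -6, the best is 0 at Soft. Subgame-perfect outcome: (Soft, E3) with payoffs (0, 4).
Under simultaneous play:
Incumbent's best replies: E1→Soft; E2→Aggressive; E3→Soft; E4→Soft; E5→Aggressive.
Entrant's best replies: Soft→E3; Moderate→E3; Aggressive→E3.
The unique mutual best reply is (Soft, E3), giving (0, 4).
Entrant earns 4 sequentially versus 4 at the Nash outcome: unchanged.

unchanged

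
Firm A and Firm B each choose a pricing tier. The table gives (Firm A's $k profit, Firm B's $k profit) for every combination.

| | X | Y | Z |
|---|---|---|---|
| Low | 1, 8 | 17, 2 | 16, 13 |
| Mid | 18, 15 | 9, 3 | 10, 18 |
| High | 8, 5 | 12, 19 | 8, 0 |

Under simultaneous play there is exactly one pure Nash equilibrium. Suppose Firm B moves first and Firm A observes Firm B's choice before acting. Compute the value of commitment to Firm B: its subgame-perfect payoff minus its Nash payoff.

Firm A best-responds to each possible Firm B move:
- X: BR = Mid, leader payoff 15.
- Y: BR = Low, leader payoff 2.
- Z: BR = Low, leader payoff 13.
Among 15, 2, 13, the best is 15 at X. Subgame-perfect outcome: (Mid, X) with payoffs (18, 15).
For the simultaneous game, intersect best replies.
Firm A's best replies: X→Mid; Y→Low; Z→Low.
Firm B's best replies: Low→Z; Mid→Z; High→Y.
The unique mutual best reply is (Low, Z), giving (16, 13).
Firm B's commitment gain: 15 − 13 = 2.

2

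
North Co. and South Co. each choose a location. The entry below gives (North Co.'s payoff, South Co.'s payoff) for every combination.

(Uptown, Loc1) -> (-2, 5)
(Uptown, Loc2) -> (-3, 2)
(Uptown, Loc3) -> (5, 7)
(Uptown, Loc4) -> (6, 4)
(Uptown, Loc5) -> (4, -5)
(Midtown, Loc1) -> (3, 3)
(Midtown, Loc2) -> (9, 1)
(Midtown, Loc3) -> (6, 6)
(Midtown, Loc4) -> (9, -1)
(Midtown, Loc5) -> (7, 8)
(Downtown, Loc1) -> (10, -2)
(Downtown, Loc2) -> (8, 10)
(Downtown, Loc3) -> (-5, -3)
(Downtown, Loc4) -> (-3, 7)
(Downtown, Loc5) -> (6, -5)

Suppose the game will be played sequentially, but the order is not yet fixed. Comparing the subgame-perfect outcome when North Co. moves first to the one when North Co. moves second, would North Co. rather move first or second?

If North Co. leads: South Co.'s best replies are Uptown→Loc3, Midtown→Loc5, Downtown→Loc2; North Co.'s induced payoffs 5, 7, 8; outcome (Downtown, Loc2), payoffs (8, 10).
If South Co. leads: North Co.'s best replies are Loc1→Downtown, Loc2→Midtown, Loc3→Midtown, Loc4→Midtown, Loc5→Midtown; South Co.'s induced payoffs -2, 1, 6, -1, 8; outcome (Midtown, Loc5), payoffs (7, 8).
North Co. gets 8 moving first and 7 moving second, so North Co. prefers to move first.

first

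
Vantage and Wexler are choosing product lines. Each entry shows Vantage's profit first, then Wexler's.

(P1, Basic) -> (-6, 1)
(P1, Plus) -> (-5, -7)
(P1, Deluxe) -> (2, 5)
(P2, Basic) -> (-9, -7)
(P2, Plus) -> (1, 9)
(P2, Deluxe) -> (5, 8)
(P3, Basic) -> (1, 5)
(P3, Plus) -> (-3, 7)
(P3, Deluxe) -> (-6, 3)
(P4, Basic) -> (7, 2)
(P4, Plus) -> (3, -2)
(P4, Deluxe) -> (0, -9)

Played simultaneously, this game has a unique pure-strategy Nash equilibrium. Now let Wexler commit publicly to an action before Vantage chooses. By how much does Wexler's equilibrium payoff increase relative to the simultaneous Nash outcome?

Solve by backward induction (Wexler leads).
- Basic: Vantage compares -6, -9, 1, 7 and picks P4; Wexler would get 2.
- Plus: Vantage compares -5, 1, -3, 3 and picks P4; Wexler would get -2.
- Deluxe: Vantage compares 2, 5, -6, 0 and picks P2; Wexler would get 8.
Among 2, -2, 8, the best is 8 at Deluxe. Subgame-perfect outcome: (P2, Deluxe) with payoffs (5, 8).
Under simultaneous play:
Vantage's best replies: Basic→P4; Plus→P4; Deluxe→P2.
Wexler's best replies: P1→Deluxe; P2→Plus; P3→Plus; P4→Basic.
The unique mutual best reply is (P4, Basic), giving (7, 2).
Wexler's commitment gain: 8 − 2 = 6.

6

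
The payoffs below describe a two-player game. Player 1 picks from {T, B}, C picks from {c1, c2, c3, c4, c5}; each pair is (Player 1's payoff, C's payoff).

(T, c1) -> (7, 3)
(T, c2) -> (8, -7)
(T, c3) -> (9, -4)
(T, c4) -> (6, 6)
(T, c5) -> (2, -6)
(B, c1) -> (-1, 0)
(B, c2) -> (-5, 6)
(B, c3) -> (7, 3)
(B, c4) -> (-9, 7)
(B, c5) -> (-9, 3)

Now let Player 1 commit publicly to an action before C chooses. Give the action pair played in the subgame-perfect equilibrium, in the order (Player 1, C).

(T, c4)

Work backward from C's decision.
- T → C plays c4 (best of 3, -7, -4, 6, -6); Player 1 gets 6.
- B → C plays c4 (best of 0, 6, 3, 7, 3); Player 1 gets -9.
Player 1's induced payoffs are 6, -9, so Player 1 commits to T. Subgame-perfect outcome: (T, c4) with payoffs (6, 6).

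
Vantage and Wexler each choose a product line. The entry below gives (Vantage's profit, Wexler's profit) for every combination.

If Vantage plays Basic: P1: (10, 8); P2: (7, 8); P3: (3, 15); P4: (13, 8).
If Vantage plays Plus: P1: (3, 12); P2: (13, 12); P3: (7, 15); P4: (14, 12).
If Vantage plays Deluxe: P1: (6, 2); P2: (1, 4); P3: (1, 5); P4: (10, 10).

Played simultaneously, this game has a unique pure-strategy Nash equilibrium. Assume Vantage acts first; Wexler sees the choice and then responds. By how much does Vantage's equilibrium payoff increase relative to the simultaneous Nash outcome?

Backward induction with Vantage moving first.
- Basic → Wexler plays P3 (best of 8, 8, 15, 8); Vantage gets 3.
- Plus → Wexler plays P3 (best of 12, 12, 15, 12); Vantage gets 7.
- Deluxe → Wexler plays P4 (best of 2, 4, 5, 10); Vantage gets 10.
Maximizing over 3, 7, 10, Vantage chooses Deluxe. Subgame-perfect outcome: (Deluxe, P4) with payoffs (10, 10).
Now find the simultaneous Nash equilibrium.
Vantage's best replies: P1→Basic; P2→Plus; P3→Plus; P4→Plus.
Wexler's best replies: Basic→P3; Plus→P3; Deluxe→P4.
The unique mutual best reply is (Plus, P3), giving (7, 15).
Vantage's commitment gain: 10 − 7 = 3.

3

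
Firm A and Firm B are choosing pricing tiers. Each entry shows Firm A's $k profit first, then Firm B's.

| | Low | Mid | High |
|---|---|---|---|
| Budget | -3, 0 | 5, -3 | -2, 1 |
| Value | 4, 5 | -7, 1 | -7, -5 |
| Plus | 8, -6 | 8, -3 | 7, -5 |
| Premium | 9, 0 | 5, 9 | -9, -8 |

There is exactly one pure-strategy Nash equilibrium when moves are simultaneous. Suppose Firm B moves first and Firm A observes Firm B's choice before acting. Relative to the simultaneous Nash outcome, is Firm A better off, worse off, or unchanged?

Backward induction with Firm B moving first.
- Low: Firm A compares -3, 4, 8, 9 and picks Premium; Firm B would get 0.
- Mid: Firm A compares 5, -7, 8, 5 and picks Plus; Firm B would get -3.
- High: Firm A compares -2, -7, 7, -9 and picks Plus; Firm B would get -5.
Among 0, -3, -5, the best is 0 at Low. Subgame-perfect outcome: (Premium, Low) with payoffs (9, 0).
For the simultaneous game, intersect best replies.
Firm A's best replies: Low→Premium; Mid→Plus; High→Plus.
Firm B's best replies: Budget→High; Value→Low; Plus→Mid; Premium→Mid.
The unique mutual best reply is (Plus, Mid), giving (8, -3).
Firm A earns 9 sequentially versus 8 at the Nash outcome: better off.

better off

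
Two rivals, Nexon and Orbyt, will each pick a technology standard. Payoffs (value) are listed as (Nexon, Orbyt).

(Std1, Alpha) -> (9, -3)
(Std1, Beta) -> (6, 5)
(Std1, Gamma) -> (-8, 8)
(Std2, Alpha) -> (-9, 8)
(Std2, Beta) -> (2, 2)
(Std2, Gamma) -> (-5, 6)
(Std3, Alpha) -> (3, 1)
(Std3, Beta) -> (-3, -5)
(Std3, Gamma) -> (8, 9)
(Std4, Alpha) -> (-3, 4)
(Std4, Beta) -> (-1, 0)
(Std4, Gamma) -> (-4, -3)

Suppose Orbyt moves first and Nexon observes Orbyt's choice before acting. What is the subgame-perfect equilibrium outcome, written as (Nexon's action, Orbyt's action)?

Solve by backward induction (Orbyt leads).
- Alpha: Nexon compares 9, -9, 3, -3 and picks Std1; Orbyt would get -3.
- Beta: Nexon compares 6, 2, -3, -1 and picks Std1; Orbyt would get 5.
- Gamma: Nexon compares -8, -5, 8, -4 and picks Std3; Orbyt would get 9.
Orbyt's induced payoffs are -3, 5, 9, so Orbyt commits to Gamma. Subgame-perfect outcome: (Std3, Gamma) with payoffs (8, 9).

(Std3, Gamma)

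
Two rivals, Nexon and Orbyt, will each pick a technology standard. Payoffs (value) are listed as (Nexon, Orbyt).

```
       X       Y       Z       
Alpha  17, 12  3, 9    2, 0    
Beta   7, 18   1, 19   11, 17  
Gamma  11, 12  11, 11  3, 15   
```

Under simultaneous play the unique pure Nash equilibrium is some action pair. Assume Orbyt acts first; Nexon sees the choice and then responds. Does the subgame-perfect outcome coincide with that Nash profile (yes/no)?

Nexon best-responds to each possible Orbyt move:
- X: Nexon compares 17, 7, 11 and picks Alpha; Orbyt would get 12.
- Y: Nexon compares 3, 1, 11 and picks Gamma; Orbyt would get 11.
- Z: Nexon compares 2, 11, 3 and picks Beta; Orbyt would get 17.
Among 12, 11, 17, the best is 17 at Z. Subgame-perfect outcome: (Beta, Z) with payoffs (11, 17).
Under simultaneous play:
Nexon's best replies: X→Alpha; Y→Gamma; Z→Beta.
Orbyt's best replies: Alpha→X; Beta→Y; Gamma→Z.
The unique mutual best reply is (Alpha, X), giving (17, 12).
Sequential outcome (Beta, Z) differs from the Nash profile (Alpha, X).

no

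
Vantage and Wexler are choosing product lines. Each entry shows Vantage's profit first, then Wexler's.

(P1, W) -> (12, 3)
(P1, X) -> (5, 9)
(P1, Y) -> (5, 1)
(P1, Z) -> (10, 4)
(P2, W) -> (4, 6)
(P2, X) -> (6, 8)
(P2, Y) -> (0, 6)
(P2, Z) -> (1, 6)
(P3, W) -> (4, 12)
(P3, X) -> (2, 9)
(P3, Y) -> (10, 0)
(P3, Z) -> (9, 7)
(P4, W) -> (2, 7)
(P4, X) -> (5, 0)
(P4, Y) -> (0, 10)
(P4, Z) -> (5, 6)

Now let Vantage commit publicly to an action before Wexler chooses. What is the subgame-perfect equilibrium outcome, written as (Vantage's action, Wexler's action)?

Wexler best-responds to each possible Vantage move:
- P1: BR = X, leader payoff 5.
- P2: BR = X, leader payoff 6.
- P3: BR = W, leader payoff 4.
- P4: BR = Y, leader payoff 0.
Among 5, 6, 4, 0, the best is 6 at P2. Subgame-perfect outcome: (P2, X) with payoffs (6, 8).

(P2, X)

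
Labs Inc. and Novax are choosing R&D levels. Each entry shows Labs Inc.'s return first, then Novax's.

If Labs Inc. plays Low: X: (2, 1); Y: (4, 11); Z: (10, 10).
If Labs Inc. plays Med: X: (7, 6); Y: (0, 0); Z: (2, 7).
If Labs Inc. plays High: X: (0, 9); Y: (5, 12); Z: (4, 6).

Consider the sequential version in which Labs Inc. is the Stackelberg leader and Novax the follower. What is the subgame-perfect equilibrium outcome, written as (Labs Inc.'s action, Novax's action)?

(High, Y)

Solve by backward induction (Labs Inc. leads).
- Low: BR = Y, leader payoff 4.
- Med: BR = Z, leader payoff 2.
- High: BR = Y, leader payoff 5.
Maximizing over 4, 2, 5, Labs Inc. chooses High. Subgame-perfect outcome: (High, Y) with payoffs (5, 12).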